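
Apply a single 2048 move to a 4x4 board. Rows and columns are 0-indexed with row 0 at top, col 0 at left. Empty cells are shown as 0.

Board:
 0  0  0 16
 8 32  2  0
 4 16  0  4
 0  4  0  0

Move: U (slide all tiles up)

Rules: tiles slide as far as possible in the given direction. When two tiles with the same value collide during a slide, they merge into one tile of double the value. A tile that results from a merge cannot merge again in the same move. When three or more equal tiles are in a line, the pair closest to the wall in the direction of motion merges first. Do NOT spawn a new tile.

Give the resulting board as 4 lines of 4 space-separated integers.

Answer:  8 32  2 16
 4 16  0  4
 0  4  0  0
 0  0  0  0

Derivation:
Slide up:
col 0: [0, 8, 4, 0] -> [8, 4, 0, 0]
col 1: [0, 32, 16, 4] -> [32, 16, 4, 0]
col 2: [0, 2, 0, 0] -> [2, 0, 0, 0]
col 3: [16, 0, 4, 0] -> [16, 4, 0, 0]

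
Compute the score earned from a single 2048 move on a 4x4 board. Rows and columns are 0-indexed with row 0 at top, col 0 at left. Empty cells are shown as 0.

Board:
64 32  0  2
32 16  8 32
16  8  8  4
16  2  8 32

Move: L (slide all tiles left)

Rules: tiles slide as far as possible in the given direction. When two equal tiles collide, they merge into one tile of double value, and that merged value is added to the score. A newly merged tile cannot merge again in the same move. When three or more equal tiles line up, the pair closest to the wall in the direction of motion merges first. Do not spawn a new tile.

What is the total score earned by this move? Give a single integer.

Slide left:
row 0: [64, 32, 0, 2] -> [64, 32, 2, 0]  score +0 (running 0)
row 1: [32, 16, 8, 32] -> [32, 16, 8, 32]  score +0 (running 0)
row 2: [16, 8, 8, 4] -> [16, 16, 4, 0]  score +16 (running 16)
row 3: [16, 2, 8, 32] -> [16, 2, 8, 32]  score +0 (running 16)
Board after move:
64 32  2  0
32 16  8 32
16 16  4  0
16  2  8 32

Answer: 16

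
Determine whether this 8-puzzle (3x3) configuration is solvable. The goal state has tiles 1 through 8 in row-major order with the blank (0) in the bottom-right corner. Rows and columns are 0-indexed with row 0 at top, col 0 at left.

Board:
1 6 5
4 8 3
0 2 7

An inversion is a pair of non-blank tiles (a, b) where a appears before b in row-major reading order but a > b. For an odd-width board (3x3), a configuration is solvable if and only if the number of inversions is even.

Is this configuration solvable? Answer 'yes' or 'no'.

Answer: no

Derivation:
Inversions (pairs i<j in row-major order where tile[i] > tile[j] > 0): 13
13 is odd, so the puzzle is not solvable.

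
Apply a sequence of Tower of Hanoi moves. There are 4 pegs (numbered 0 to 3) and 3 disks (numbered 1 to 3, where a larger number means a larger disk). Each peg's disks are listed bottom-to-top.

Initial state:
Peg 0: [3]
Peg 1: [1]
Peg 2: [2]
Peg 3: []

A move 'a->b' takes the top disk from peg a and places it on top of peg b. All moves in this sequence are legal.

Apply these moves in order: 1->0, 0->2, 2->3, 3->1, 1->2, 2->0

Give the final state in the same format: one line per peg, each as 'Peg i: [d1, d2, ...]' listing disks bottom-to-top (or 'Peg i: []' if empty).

After move 1 (1->0):
Peg 0: [3, 1]
Peg 1: []
Peg 2: [2]
Peg 3: []

After move 2 (0->2):
Peg 0: [3]
Peg 1: []
Peg 2: [2, 1]
Peg 3: []

After move 3 (2->3):
Peg 0: [3]
Peg 1: []
Peg 2: [2]
Peg 3: [1]

After move 4 (3->1):
Peg 0: [3]
Peg 1: [1]
Peg 2: [2]
Peg 3: []

After move 5 (1->2):
Peg 0: [3]
Peg 1: []
Peg 2: [2, 1]
Peg 3: []

After move 6 (2->0):
Peg 0: [3, 1]
Peg 1: []
Peg 2: [2]
Peg 3: []

Answer: Peg 0: [3, 1]
Peg 1: []
Peg 2: [2]
Peg 3: []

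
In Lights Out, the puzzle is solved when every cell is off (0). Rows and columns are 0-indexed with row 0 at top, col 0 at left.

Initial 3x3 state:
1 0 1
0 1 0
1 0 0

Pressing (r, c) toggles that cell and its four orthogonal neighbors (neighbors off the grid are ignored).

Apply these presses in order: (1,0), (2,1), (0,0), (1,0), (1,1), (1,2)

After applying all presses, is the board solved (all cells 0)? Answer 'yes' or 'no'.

Answer: yes

Derivation:
After press 1 at (1,0):
0 0 1
1 0 0
0 0 0

After press 2 at (2,1):
0 0 1
1 1 0
1 1 1

After press 3 at (0,0):
1 1 1
0 1 0
1 1 1

After press 4 at (1,0):
0 1 1
1 0 0
0 1 1

After press 5 at (1,1):
0 0 1
0 1 1
0 0 1

After press 6 at (1,2):
0 0 0
0 0 0
0 0 0

Lights still on: 0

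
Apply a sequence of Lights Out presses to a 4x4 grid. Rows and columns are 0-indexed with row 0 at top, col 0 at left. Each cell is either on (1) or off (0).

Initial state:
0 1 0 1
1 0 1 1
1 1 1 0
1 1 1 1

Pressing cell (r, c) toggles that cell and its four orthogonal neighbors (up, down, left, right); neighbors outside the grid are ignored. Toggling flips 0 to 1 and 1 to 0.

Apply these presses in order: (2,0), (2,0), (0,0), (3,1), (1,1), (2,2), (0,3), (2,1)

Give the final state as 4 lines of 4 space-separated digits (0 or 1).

Answer: 1 1 1 0
1 0 1 0
0 1 1 1
0 1 1 1

Derivation:
After press 1 at (2,0):
0 1 0 1
0 0 1 1
0 0 1 0
0 1 1 1

After press 2 at (2,0):
0 1 0 1
1 0 1 1
1 1 1 0
1 1 1 1

After press 3 at (0,0):
1 0 0 1
0 0 1 1
1 1 1 0
1 1 1 1

After press 4 at (3,1):
1 0 0 1
0 0 1 1
1 0 1 0
0 0 0 1

After press 5 at (1,1):
1 1 0 1
1 1 0 1
1 1 1 0
0 0 0 1

After press 6 at (2,2):
1 1 0 1
1 1 1 1
1 0 0 1
0 0 1 1

After press 7 at (0,3):
1 1 1 0
1 1 1 0
1 0 0 1
0 0 1 1

After press 8 at (2,1):
1 1 1 0
1 0 1 0
0 1 1 1
0 1 1 1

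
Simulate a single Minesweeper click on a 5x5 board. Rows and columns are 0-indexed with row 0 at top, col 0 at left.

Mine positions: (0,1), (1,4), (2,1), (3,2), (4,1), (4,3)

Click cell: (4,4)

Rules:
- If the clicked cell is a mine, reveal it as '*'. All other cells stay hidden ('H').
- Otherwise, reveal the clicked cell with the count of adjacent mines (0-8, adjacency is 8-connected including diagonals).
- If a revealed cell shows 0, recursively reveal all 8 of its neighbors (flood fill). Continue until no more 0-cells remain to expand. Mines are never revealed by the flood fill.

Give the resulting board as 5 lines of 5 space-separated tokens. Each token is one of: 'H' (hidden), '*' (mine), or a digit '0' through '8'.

H H H H H
H H H H H
H H H H H
H H H H H
H H H H 1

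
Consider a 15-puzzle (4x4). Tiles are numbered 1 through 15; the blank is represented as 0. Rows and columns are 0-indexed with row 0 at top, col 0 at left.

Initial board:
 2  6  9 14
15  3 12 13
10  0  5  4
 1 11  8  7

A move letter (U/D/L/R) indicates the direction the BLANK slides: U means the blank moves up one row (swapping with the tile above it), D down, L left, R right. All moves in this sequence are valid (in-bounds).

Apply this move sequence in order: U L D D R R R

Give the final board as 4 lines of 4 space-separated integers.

Answer:  2  6  9 14
10 15 12 13
 1  3  5  4
11  8  7  0

Derivation:
After move 1 (U):
 2  6  9 14
15  0 12 13
10  3  5  4
 1 11  8  7

After move 2 (L):
 2  6  9 14
 0 15 12 13
10  3  5  4
 1 11  8  7

After move 3 (D):
 2  6  9 14
10 15 12 13
 0  3  5  4
 1 11  8  7

After move 4 (D):
 2  6  9 14
10 15 12 13
 1  3  5  4
 0 11  8  7

After move 5 (R):
 2  6  9 14
10 15 12 13
 1  3  5  4
11  0  8  7

After move 6 (R):
 2  6  9 14
10 15 12 13
 1  3  5  4
11  8  0  7

After move 7 (R):
 2  6  9 14
10 15 12 13
 1  3  5  4
11  8  7  0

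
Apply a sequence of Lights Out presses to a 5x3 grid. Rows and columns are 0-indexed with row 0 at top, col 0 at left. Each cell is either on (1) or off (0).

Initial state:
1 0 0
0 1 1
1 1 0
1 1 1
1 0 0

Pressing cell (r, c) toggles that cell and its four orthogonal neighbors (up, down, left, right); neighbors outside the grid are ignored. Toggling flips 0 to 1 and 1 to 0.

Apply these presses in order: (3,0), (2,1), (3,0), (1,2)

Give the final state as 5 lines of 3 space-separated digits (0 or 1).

Answer: 1 0 1
0 1 0
0 0 0
1 0 1
1 0 0

Derivation:
After press 1 at (3,0):
1 0 0
0 1 1
0 1 0
0 0 1
0 0 0

After press 2 at (2,1):
1 0 0
0 0 1
1 0 1
0 1 1
0 0 0

After press 3 at (3,0):
1 0 0
0 0 1
0 0 1
1 0 1
1 0 0

After press 4 at (1,2):
1 0 1
0 1 0
0 0 0
1 0 1
1 0 0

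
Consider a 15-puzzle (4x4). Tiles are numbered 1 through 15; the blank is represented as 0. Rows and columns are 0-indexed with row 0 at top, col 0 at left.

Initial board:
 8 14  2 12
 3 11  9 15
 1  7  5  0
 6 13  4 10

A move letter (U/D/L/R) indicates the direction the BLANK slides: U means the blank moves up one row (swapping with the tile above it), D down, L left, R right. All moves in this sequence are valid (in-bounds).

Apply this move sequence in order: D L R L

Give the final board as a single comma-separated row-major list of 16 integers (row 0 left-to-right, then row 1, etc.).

After move 1 (D):
 8 14  2 12
 3 11  9 15
 1  7  5 10
 6 13  4  0

After move 2 (L):
 8 14  2 12
 3 11  9 15
 1  7  5 10
 6 13  0  4

After move 3 (R):
 8 14  2 12
 3 11  9 15
 1  7  5 10
 6 13  4  0

After move 4 (L):
 8 14  2 12
 3 11  9 15
 1  7  5 10
 6 13  0  4

Answer: 8, 14, 2, 12, 3, 11, 9, 15, 1, 7, 5, 10, 6, 13, 0, 4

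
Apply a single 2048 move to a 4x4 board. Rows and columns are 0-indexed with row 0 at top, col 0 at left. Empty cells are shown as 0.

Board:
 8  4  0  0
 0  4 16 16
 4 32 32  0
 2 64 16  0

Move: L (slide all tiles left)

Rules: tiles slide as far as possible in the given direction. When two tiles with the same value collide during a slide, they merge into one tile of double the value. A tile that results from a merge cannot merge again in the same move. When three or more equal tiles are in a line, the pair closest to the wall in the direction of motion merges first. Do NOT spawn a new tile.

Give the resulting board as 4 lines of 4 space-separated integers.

Slide left:
row 0: [8, 4, 0, 0] -> [8, 4, 0, 0]
row 1: [0, 4, 16, 16] -> [4, 32, 0, 0]
row 2: [4, 32, 32, 0] -> [4, 64, 0, 0]
row 3: [2, 64, 16, 0] -> [2, 64, 16, 0]

Answer:  8  4  0  0
 4 32  0  0
 4 64  0  0
 2 64 16  0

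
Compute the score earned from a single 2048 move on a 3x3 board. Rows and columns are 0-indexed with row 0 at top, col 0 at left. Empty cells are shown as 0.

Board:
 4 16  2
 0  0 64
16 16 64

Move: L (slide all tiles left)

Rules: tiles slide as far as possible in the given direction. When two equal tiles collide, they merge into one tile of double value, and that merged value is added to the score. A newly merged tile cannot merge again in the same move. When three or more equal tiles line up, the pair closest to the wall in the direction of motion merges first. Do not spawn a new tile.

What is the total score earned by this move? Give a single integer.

Answer: 32

Derivation:
Slide left:
row 0: [4, 16, 2] -> [4, 16, 2]  score +0 (running 0)
row 1: [0, 0, 64] -> [64, 0, 0]  score +0 (running 0)
row 2: [16, 16, 64] -> [32, 64, 0]  score +32 (running 32)
Board after move:
 4 16  2
64  0  0
32 64  0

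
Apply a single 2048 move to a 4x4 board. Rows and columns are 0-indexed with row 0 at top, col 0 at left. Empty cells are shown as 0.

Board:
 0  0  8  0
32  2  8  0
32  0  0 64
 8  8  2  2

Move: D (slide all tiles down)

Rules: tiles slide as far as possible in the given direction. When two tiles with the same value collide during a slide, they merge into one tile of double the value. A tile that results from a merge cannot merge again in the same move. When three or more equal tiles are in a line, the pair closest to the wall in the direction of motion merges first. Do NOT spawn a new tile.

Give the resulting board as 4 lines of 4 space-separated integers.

Slide down:
col 0: [0, 32, 32, 8] -> [0, 0, 64, 8]
col 1: [0, 2, 0, 8] -> [0, 0, 2, 8]
col 2: [8, 8, 0, 2] -> [0, 0, 16, 2]
col 3: [0, 0, 64, 2] -> [0, 0, 64, 2]

Answer:  0  0  0  0
 0  0  0  0
64  2 16 64
 8  8  2  2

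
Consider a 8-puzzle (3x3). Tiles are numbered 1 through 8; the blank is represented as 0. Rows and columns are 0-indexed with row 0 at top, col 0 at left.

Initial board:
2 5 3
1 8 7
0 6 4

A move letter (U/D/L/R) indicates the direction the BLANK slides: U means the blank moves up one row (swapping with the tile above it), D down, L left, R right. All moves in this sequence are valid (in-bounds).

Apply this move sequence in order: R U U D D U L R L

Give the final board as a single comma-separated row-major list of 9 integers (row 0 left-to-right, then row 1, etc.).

After move 1 (R):
2 5 3
1 8 7
6 0 4

After move 2 (U):
2 5 3
1 0 7
6 8 4

After move 3 (U):
2 0 3
1 5 7
6 8 4

After move 4 (D):
2 5 3
1 0 7
6 8 4

After move 5 (D):
2 5 3
1 8 7
6 0 4

After move 6 (U):
2 5 3
1 0 7
6 8 4

After move 7 (L):
2 5 3
0 1 7
6 8 4

After move 8 (R):
2 5 3
1 0 7
6 8 4

After move 9 (L):
2 5 3
0 1 7
6 8 4

Answer: 2, 5, 3, 0, 1, 7, 6, 8, 4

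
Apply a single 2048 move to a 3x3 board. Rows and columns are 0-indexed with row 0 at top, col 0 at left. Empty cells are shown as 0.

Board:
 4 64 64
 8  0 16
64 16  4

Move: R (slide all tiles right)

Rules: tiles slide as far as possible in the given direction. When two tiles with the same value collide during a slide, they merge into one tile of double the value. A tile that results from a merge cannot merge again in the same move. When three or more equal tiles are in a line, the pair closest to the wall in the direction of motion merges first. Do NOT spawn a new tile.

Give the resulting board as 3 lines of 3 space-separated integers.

Slide right:
row 0: [4, 64, 64] -> [0, 4, 128]
row 1: [8, 0, 16] -> [0, 8, 16]
row 2: [64, 16, 4] -> [64, 16, 4]

Answer:   0   4 128
  0   8  16
 64  16   4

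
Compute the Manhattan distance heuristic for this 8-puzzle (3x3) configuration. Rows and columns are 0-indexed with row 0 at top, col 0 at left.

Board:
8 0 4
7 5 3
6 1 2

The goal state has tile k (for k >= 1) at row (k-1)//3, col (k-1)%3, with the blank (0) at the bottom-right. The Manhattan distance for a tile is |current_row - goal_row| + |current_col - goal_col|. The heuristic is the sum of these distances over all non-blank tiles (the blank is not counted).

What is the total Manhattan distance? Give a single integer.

Answer: 17

Derivation:
Tile 8: at (0,0), goal (2,1), distance |0-2|+|0-1| = 3
Tile 4: at (0,2), goal (1,0), distance |0-1|+|2-0| = 3
Tile 7: at (1,0), goal (2,0), distance |1-2|+|0-0| = 1
Tile 5: at (1,1), goal (1,1), distance |1-1|+|1-1| = 0
Tile 3: at (1,2), goal (0,2), distance |1-0|+|2-2| = 1
Tile 6: at (2,0), goal (1,2), distance |2-1|+|0-2| = 3
Tile 1: at (2,1), goal (0,0), distance |2-0|+|1-0| = 3
Tile 2: at (2,2), goal (0,1), distance |2-0|+|2-1| = 3
Sum: 3 + 3 + 1 + 0 + 1 + 3 + 3 + 3 = 17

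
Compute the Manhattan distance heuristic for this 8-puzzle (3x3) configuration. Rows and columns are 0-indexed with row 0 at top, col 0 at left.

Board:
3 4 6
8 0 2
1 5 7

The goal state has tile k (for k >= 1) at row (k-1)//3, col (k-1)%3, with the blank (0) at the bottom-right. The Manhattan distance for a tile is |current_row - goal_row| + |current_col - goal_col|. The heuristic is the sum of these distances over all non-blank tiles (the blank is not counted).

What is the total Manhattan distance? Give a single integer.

Answer: 14

Derivation:
Tile 3: at (0,0), goal (0,2), distance |0-0|+|0-2| = 2
Tile 4: at (0,1), goal (1,0), distance |0-1|+|1-0| = 2
Tile 6: at (0,2), goal (1,2), distance |0-1|+|2-2| = 1
Tile 8: at (1,0), goal (2,1), distance |1-2|+|0-1| = 2
Tile 2: at (1,2), goal (0,1), distance |1-0|+|2-1| = 2
Tile 1: at (2,0), goal (0,0), distance |2-0|+|0-0| = 2
Tile 5: at (2,1), goal (1,1), distance |2-1|+|1-1| = 1
Tile 7: at (2,2), goal (2,0), distance |2-2|+|2-0| = 2
Sum: 2 + 2 + 1 + 2 + 2 + 2 + 1 + 2 = 14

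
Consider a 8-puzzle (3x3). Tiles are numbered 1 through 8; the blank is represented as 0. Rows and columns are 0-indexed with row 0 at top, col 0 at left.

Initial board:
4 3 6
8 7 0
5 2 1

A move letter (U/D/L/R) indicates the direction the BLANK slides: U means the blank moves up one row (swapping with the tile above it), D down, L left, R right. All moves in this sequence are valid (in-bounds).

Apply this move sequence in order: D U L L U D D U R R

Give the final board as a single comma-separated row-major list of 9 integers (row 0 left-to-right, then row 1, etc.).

After move 1 (D):
4 3 6
8 7 1
5 2 0

After move 2 (U):
4 3 6
8 7 0
5 2 1

After move 3 (L):
4 3 6
8 0 7
5 2 1

After move 4 (L):
4 3 6
0 8 7
5 2 1

After move 5 (U):
0 3 6
4 8 7
5 2 1

After move 6 (D):
4 3 6
0 8 7
5 2 1

After move 7 (D):
4 3 6
5 8 7
0 2 1

After move 8 (U):
4 3 6
0 8 7
5 2 1

After move 9 (R):
4 3 6
8 0 7
5 2 1

After move 10 (R):
4 3 6
8 7 0
5 2 1

Answer: 4, 3, 6, 8, 7, 0, 5, 2, 1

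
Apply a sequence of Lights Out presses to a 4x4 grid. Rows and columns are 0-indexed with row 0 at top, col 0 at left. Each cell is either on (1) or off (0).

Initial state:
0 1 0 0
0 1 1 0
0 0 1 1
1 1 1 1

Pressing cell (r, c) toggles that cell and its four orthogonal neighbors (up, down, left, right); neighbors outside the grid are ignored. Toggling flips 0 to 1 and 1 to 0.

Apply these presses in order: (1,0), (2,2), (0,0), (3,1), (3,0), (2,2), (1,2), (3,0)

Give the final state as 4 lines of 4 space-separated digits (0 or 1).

After press 1 at (1,0):
1 1 0 0
1 0 1 0
1 0 1 1
1 1 1 1

After press 2 at (2,2):
1 1 0 0
1 0 0 0
1 1 0 0
1 1 0 1

After press 3 at (0,0):
0 0 0 0
0 0 0 0
1 1 0 0
1 1 0 1

After press 4 at (3,1):
0 0 0 0
0 0 0 0
1 0 0 0
0 0 1 1

After press 5 at (3,0):
0 0 0 0
0 0 0 0
0 0 0 0
1 1 1 1

After press 6 at (2,2):
0 0 0 0
0 0 1 0
0 1 1 1
1 1 0 1

After press 7 at (1,2):
0 0 1 0
0 1 0 1
0 1 0 1
1 1 0 1

After press 8 at (3,0):
0 0 1 0
0 1 0 1
1 1 0 1
0 0 0 1

Answer: 0 0 1 0
0 1 0 1
1 1 0 1
0 0 0 1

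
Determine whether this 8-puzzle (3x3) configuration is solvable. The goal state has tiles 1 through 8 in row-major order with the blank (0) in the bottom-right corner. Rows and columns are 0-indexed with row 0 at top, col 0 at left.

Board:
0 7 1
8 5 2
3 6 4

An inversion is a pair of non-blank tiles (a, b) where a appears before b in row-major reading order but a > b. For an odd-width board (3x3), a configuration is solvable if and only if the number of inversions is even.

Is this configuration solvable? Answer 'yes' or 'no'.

Answer: no

Derivation:
Inversions (pairs i<j in row-major order where tile[i] > tile[j] > 0): 15
15 is odd, so the puzzle is not solvable.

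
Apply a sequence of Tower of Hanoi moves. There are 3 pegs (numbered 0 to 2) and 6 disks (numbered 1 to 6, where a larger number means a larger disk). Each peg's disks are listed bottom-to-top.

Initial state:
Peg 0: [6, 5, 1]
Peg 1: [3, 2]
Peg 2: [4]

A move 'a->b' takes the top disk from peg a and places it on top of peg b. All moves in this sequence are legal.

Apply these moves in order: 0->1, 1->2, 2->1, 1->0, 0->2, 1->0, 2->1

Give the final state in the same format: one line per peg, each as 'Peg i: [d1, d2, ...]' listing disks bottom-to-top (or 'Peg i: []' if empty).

Answer: Peg 0: [6, 5, 2]
Peg 1: [3, 1]
Peg 2: [4]

Derivation:
After move 1 (0->1):
Peg 0: [6, 5]
Peg 1: [3, 2, 1]
Peg 2: [4]

After move 2 (1->2):
Peg 0: [6, 5]
Peg 1: [3, 2]
Peg 2: [4, 1]

After move 3 (2->1):
Peg 0: [6, 5]
Peg 1: [3, 2, 1]
Peg 2: [4]

After move 4 (1->0):
Peg 0: [6, 5, 1]
Peg 1: [3, 2]
Peg 2: [4]

After move 5 (0->2):
Peg 0: [6, 5]
Peg 1: [3, 2]
Peg 2: [4, 1]

After move 6 (1->0):
Peg 0: [6, 5, 2]
Peg 1: [3]
Peg 2: [4, 1]

After move 7 (2->1):
Peg 0: [6, 5, 2]
Peg 1: [3, 1]
Peg 2: [4]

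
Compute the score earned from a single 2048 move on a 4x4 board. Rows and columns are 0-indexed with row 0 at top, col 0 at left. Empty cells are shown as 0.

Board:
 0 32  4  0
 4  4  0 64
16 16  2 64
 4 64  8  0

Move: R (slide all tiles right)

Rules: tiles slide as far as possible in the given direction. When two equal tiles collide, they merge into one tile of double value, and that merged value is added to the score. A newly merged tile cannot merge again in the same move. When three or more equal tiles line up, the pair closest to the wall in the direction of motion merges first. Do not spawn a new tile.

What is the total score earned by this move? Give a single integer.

Answer: 40

Derivation:
Slide right:
row 0: [0, 32, 4, 0] -> [0, 0, 32, 4]  score +0 (running 0)
row 1: [4, 4, 0, 64] -> [0, 0, 8, 64]  score +8 (running 8)
row 2: [16, 16, 2, 64] -> [0, 32, 2, 64]  score +32 (running 40)
row 3: [4, 64, 8, 0] -> [0, 4, 64, 8]  score +0 (running 40)
Board after move:
 0  0 32  4
 0  0  8 64
 0 32  2 64
 0  4 64  8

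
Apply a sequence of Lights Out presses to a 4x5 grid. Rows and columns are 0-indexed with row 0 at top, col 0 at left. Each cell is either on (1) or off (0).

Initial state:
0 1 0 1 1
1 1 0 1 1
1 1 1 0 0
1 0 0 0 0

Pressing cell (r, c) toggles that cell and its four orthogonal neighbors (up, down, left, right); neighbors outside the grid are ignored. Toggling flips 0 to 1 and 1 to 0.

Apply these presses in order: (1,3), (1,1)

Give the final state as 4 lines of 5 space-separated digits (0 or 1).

After press 1 at (1,3):
0 1 0 0 1
1 1 1 0 0
1 1 1 1 0
1 0 0 0 0

After press 2 at (1,1):
0 0 0 0 1
0 0 0 0 0
1 0 1 1 0
1 0 0 0 0

Answer: 0 0 0 0 1
0 0 0 0 0
1 0 1 1 0
1 0 0 0 0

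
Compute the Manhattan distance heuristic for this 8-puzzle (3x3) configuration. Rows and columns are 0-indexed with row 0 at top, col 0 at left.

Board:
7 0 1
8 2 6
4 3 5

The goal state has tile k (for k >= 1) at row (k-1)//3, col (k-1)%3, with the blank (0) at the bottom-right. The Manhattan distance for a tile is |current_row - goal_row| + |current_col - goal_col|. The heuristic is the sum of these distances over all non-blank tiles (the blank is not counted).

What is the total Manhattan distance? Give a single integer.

Answer: 13

Derivation:
Tile 7: (0,0)->(2,0) = 2
Tile 1: (0,2)->(0,0) = 2
Tile 8: (1,0)->(2,1) = 2
Tile 2: (1,1)->(0,1) = 1
Tile 6: (1,2)->(1,2) = 0
Tile 4: (2,0)->(1,0) = 1
Tile 3: (2,1)->(0,2) = 3
Tile 5: (2,2)->(1,1) = 2
Sum: 2 + 2 + 2 + 1 + 0 + 1 + 3 + 2 = 13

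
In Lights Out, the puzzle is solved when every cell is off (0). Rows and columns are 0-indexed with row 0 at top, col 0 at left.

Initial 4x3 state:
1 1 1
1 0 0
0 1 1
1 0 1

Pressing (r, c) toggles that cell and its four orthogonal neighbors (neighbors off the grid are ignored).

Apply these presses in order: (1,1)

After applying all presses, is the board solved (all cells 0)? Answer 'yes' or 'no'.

After press 1 at (1,1):
1 0 1
0 1 1
0 0 1
1 0 1

Lights still on: 7

Answer: no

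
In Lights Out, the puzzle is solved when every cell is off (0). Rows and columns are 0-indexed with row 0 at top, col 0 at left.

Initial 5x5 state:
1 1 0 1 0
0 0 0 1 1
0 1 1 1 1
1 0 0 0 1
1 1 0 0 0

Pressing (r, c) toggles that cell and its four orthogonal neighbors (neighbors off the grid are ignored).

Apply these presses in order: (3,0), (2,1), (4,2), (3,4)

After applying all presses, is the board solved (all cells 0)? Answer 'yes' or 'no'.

Answer: no

Derivation:
After press 1 at (3,0):
1 1 0 1 0
0 0 0 1 1
1 1 1 1 1
0 1 0 0 1
0 1 0 0 0

After press 2 at (2,1):
1 1 0 1 0
0 1 0 1 1
0 0 0 1 1
0 0 0 0 1
0 1 0 0 0

After press 3 at (4,2):
1 1 0 1 0
0 1 0 1 1
0 0 0 1 1
0 0 1 0 1
0 0 1 1 0

After press 4 at (3,4):
1 1 0 1 0
0 1 0 1 1
0 0 0 1 0
0 0 1 1 0
0 0 1 1 1

Lights still on: 12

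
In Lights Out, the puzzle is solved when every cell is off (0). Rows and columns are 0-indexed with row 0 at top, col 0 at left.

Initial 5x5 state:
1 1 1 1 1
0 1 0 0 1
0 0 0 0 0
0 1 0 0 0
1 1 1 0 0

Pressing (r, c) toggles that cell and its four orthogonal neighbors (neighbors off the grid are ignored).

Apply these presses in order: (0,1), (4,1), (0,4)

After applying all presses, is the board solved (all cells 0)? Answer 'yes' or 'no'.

After press 1 at (0,1):
0 0 0 1 1
0 0 0 0 1
0 0 0 0 0
0 1 0 0 0
1 1 1 0 0

After press 2 at (4,1):
0 0 0 1 1
0 0 0 0 1
0 0 0 0 0
0 0 0 0 0
0 0 0 0 0

After press 3 at (0,4):
0 0 0 0 0
0 0 0 0 0
0 0 0 0 0
0 0 0 0 0
0 0 0 0 0

Lights still on: 0

Answer: yes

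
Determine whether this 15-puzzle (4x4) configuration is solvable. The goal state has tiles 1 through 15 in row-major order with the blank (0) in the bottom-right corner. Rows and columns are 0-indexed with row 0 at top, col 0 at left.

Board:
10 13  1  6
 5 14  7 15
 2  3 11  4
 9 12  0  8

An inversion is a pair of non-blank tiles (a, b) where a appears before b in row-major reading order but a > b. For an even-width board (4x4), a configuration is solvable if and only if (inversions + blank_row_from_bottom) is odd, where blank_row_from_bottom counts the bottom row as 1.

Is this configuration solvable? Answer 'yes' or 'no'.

Inversions: 50
Blank is in row 3 (0-indexed from top), which is row 1 counting from the bottom (bottom = 1).
50 + 1 = 51, which is odd, so the puzzle is solvable.

Answer: yes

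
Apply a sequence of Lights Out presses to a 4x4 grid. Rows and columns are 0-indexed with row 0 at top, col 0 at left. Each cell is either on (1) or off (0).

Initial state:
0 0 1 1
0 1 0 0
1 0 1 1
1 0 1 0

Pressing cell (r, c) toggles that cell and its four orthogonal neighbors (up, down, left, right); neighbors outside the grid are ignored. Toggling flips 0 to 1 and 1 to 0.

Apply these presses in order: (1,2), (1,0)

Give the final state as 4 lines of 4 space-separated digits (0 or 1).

Answer: 1 0 0 1
1 1 1 1
0 0 0 1
1 0 1 0

Derivation:
After press 1 at (1,2):
0 0 0 1
0 0 1 1
1 0 0 1
1 0 1 0

After press 2 at (1,0):
1 0 0 1
1 1 1 1
0 0 0 1
1 0 1 0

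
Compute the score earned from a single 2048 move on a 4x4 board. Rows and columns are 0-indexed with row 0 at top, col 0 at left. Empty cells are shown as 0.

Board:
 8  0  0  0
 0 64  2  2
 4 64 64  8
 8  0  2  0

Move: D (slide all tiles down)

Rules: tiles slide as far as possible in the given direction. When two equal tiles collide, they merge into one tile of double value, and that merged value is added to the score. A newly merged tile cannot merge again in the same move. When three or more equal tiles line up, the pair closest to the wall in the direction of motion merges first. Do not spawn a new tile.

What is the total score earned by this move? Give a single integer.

Answer: 128

Derivation:
Slide down:
col 0: [8, 0, 4, 8] -> [0, 8, 4, 8]  score +0 (running 0)
col 1: [0, 64, 64, 0] -> [0, 0, 0, 128]  score +128 (running 128)
col 2: [0, 2, 64, 2] -> [0, 2, 64, 2]  score +0 (running 128)
col 3: [0, 2, 8, 0] -> [0, 0, 2, 8]  score +0 (running 128)
Board after move:
  0   0   0   0
  8   0   2   0
  4   0  64   2
  8 128   2   8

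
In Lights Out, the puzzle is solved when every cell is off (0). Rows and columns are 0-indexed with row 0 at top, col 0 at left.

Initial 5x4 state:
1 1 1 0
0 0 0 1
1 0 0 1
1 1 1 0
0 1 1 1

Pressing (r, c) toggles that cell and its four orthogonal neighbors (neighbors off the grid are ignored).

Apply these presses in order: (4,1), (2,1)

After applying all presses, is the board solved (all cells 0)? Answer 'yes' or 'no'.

After press 1 at (4,1):
1 1 1 0
0 0 0 1
1 0 0 1
1 0 1 0
1 0 0 1

After press 2 at (2,1):
1 1 1 0
0 1 0 1
0 1 1 1
1 1 1 0
1 0 0 1

Lights still on: 13

Answer: no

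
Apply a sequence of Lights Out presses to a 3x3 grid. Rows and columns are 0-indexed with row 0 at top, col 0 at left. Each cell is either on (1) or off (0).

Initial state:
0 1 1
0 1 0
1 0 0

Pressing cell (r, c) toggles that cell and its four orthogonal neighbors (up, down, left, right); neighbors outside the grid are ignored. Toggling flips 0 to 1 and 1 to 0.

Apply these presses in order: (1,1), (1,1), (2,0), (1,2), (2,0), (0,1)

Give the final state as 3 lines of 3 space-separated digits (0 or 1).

After press 1 at (1,1):
0 0 1
1 0 1
1 1 0

After press 2 at (1,1):
0 1 1
0 1 0
1 0 0

After press 3 at (2,0):
0 1 1
1 1 0
0 1 0

After press 4 at (1,2):
0 1 0
1 0 1
0 1 1

After press 5 at (2,0):
0 1 0
0 0 1
1 0 1

After press 6 at (0,1):
1 0 1
0 1 1
1 0 1

Answer: 1 0 1
0 1 1
1 0 1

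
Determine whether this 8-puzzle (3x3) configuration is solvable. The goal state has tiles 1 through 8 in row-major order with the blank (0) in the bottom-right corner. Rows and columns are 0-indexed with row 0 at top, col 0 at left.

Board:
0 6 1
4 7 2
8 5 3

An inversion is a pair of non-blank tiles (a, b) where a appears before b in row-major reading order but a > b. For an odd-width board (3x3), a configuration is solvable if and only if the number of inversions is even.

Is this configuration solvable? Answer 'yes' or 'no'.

Answer: no

Derivation:
Inversions (pairs i<j in row-major order where tile[i] > tile[j] > 0): 13
13 is odd, so the puzzle is not solvable.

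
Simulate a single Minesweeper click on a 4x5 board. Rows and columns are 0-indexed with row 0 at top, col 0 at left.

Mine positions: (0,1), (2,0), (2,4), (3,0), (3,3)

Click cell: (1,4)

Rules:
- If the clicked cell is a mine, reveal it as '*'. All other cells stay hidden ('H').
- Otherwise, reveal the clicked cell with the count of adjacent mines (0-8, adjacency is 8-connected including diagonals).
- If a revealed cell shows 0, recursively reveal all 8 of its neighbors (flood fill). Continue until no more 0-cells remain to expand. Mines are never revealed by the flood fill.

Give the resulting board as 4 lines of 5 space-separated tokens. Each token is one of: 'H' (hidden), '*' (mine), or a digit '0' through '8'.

H H H H H
H H H H 1
H H H H H
H H H H H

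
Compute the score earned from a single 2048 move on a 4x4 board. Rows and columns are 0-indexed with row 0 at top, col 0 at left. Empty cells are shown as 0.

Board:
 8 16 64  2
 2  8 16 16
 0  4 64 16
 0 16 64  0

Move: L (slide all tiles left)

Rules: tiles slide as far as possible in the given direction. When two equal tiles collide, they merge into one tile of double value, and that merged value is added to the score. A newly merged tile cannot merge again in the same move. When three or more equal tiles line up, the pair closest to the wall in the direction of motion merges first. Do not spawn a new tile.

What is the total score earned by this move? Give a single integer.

Slide left:
row 0: [8, 16, 64, 2] -> [8, 16, 64, 2]  score +0 (running 0)
row 1: [2, 8, 16, 16] -> [2, 8, 32, 0]  score +32 (running 32)
row 2: [0, 4, 64, 16] -> [4, 64, 16, 0]  score +0 (running 32)
row 3: [0, 16, 64, 0] -> [16, 64, 0, 0]  score +0 (running 32)
Board after move:
 8 16 64  2
 2  8 32  0
 4 64 16  0
16 64  0  0

Answer: 32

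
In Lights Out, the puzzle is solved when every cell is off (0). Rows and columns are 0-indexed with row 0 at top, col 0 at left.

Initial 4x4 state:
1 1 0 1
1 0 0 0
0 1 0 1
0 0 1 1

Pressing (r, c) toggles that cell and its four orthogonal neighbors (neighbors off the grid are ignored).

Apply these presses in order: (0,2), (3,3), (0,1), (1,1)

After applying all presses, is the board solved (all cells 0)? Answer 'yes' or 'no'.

Answer: yes

Derivation:
After press 1 at (0,2):
1 0 1 0
1 0 1 0
0 1 0 1
0 0 1 1

After press 2 at (3,3):
1 0 1 0
1 0 1 0
0 1 0 0
0 0 0 0

After press 3 at (0,1):
0 1 0 0
1 1 1 0
0 1 0 0
0 0 0 0

After press 4 at (1,1):
0 0 0 0
0 0 0 0
0 0 0 0
0 0 0 0

Lights still on: 0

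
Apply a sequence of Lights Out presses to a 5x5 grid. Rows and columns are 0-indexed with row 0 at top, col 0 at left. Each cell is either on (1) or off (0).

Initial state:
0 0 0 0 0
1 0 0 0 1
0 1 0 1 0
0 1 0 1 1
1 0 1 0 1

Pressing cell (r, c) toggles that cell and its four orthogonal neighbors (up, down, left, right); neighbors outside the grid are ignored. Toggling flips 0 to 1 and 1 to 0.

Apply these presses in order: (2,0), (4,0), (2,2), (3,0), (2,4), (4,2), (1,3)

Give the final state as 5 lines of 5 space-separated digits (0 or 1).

After press 1 at (2,0):
0 0 0 0 0
0 0 0 0 1
1 0 0 1 0
1 1 0 1 1
1 0 1 0 1

After press 2 at (4,0):
0 0 0 0 0
0 0 0 0 1
1 0 0 1 0
0 1 0 1 1
0 1 1 0 1

After press 3 at (2,2):
0 0 0 0 0
0 0 1 0 1
1 1 1 0 0
0 1 1 1 1
0 1 1 0 1

After press 4 at (3,0):
0 0 0 0 0
0 0 1 0 1
0 1 1 0 0
1 0 1 1 1
1 1 1 0 1

After press 5 at (2,4):
0 0 0 0 0
0 0 1 0 0
0 1 1 1 1
1 0 1 1 0
1 1 1 0 1

After press 6 at (4,2):
0 0 0 0 0
0 0 1 0 0
0 1 1 1 1
1 0 0 1 0
1 0 0 1 1

After press 7 at (1,3):
0 0 0 1 0
0 0 0 1 1
0 1 1 0 1
1 0 0 1 0
1 0 0 1 1

Answer: 0 0 0 1 0
0 0 0 1 1
0 1 1 0 1
1 0 0 1 0
1 0 0 1 1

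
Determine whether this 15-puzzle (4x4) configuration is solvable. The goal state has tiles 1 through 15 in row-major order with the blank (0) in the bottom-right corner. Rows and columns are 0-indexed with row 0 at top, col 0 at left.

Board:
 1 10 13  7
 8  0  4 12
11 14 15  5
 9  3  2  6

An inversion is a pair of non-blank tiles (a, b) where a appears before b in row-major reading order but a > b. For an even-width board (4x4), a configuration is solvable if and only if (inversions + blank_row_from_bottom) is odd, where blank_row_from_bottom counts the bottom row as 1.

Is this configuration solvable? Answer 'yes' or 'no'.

Inversions: 57
Blank is in row 1 (0-indexed from top), which is row 3 counting from the bottom (bottom = 1).
57 + 3 = 60, which is even, so the puzzle is not solvable.

Answer: no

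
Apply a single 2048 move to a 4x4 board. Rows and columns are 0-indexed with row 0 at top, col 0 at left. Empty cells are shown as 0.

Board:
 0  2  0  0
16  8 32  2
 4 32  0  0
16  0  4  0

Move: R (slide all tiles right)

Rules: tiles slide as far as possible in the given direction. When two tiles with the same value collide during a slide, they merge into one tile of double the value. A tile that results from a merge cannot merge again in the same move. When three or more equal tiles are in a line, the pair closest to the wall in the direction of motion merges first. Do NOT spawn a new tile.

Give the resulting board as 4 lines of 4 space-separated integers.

Answer:  0  0  0  2
16  8 32  2
 0  0  4 32
 0  0 16  4

Derivation:
Slide right:
row 0: [0, 2, 0, 0] -> [0, 0, 0, 2]
row 1: [16, 8, 32, 2] -> [16, 8, 32, 2]
row 2: [4, 32, 0, 0] -> [0, 0, 4, 32]
row 3: [16, 0, 4, 0] -> [0, 0, 16, 4]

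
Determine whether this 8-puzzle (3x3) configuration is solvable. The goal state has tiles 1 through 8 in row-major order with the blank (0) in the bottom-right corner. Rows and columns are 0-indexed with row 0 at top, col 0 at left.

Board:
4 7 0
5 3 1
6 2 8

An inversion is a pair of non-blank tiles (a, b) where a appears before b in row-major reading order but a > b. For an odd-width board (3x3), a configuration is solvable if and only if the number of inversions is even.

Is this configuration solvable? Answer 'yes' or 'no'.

Answer: yes

Derivation:
Inversions (pairs i<j in row-major order where tile[i] > tile[j] > 0): 14
14 is even, so the puzzle is solvable.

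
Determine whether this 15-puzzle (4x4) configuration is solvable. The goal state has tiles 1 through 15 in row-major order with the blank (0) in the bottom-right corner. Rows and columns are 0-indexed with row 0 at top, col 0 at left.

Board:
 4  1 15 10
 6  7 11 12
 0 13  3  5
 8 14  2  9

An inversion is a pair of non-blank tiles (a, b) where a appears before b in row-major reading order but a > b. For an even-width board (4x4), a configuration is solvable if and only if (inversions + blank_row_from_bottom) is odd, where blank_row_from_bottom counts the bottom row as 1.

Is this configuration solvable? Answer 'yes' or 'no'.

Inversions: 48
Blank is in row 2 (0-indexed from top), which is row 2 counting from the bottom (bottom = 1).
48 + 2 = 50, which is even, so the puzzle is not solvable.

Answer: no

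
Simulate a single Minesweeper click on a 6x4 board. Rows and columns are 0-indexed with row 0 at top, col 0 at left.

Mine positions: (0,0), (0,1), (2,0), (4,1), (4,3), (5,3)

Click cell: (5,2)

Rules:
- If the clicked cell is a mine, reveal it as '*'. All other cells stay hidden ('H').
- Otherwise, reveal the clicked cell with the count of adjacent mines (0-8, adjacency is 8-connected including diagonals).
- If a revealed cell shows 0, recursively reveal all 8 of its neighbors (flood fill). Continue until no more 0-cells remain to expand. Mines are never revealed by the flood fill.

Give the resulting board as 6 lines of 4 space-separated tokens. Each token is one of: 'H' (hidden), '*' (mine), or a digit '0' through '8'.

H H H H
H H H H
H H H H
H H H H
H H H H
H H 3 H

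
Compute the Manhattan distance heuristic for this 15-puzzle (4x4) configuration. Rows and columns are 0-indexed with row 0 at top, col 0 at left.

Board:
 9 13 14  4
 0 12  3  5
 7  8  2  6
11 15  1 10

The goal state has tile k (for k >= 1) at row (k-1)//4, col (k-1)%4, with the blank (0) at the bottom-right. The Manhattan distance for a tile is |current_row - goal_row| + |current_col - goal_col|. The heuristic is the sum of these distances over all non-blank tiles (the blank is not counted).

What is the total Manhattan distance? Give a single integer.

Tile 9: (0,0)->(2,0) = 2
Tile 13: (0,1)->(3,0) = 4
Tile 14: (0,2)->(3,1) = 4
Tile 4: (0,3)->(0,3) = 0
Tile 12: (1,1)->(2,3) = 3
Tile 3: (1,2)->(0,2) = 1
Tile 5: (1,3)->(1,0) = 3
Tile 7: (2,0)->(1,2) = 3
Tile 8: (2,1)->(1,3) = 3
Tile 2: (2,2)->(0,1) = 3
Tile 6: (2,3)->(1,1) = 3
Tile 11: (3,0)->(2,2) = 3
Tile 15: (3,1)->(3,2) = 1
Tile 1: (3,2)->(0,0) = 5
Tile 10: (3,3)->(2,1) = 3
Sum: 2 + 4 + 4 + 0 + 3 + 1 + 3 + 3 + 3 + 3 + 3 + 3 + 1 + 5 + 3 = 41

Answer: 41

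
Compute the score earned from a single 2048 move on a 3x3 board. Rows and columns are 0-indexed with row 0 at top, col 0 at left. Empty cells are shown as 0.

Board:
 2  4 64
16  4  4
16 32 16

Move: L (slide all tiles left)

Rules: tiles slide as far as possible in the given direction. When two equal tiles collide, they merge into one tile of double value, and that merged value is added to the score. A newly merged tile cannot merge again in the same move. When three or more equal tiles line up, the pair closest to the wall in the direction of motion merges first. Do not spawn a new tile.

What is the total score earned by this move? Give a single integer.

Answer: 8

Derivation:
Slide left:
row 0: [2, 4, 64] -> [2, 4, 64]  score +0 (running 0)
row 1: [16, 4, 4] -> [16, 8, 0]  score +8 (running 8)
row 2: [16, 32, 16] -> [16, 32, 16]  score +0 (running 8)
Board after move:
 2  4 64
16  8  0
16 32 16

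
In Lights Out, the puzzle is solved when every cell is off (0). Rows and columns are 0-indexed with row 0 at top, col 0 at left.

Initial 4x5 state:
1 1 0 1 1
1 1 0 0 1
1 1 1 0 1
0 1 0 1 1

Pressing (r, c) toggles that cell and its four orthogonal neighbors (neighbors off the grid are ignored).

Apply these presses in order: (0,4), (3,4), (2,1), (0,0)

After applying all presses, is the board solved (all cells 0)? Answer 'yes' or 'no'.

After press 1 at (0,4):
1 1 0 0 0
1 1 0 0 0
1 1 1 0 1
0 1 0 1 1

After press 2 at (3,4):
1 1 0 0 0
1 1 0 0 0
1 1 1 0 0
0 1 0 0 0

After press 3 at (2,1):
1 1 0 0 0
1 0 0 0 0
0 0 0 0 0
0 0 0 0 0

After press 4 at (0,0):
0 0 0 0 0
0 0 0 0 0
0 0 0 0 0
0 0 0 0 0

Lights still on: 0

Answer: yes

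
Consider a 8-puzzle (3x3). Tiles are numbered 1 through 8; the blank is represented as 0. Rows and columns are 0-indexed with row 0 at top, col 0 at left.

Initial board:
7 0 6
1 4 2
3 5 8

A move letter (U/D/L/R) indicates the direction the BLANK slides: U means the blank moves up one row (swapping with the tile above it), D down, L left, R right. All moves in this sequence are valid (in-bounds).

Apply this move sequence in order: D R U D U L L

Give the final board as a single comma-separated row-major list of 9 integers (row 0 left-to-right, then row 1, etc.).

Answer: 0, 7, 4, 1, 2, 6, 3, 5, 8

Derivation:
After move 1 (D):
7 4 6
1 0 2
3 5 8

After move 2 (R):
7 4 6
1 2 0
3 5 8

After move 3 (U):
7 4 0
1 2 6
3 5 8

After move 4 (D):
7 4 6
1 2 0
3 5 8

After move 5 (U):
7 4 0
1 2 6
3 5 8

After move 6 (L):
7 0 4
1 2 6
3 5 8

After move 7 (L):
0 7 4
1 2 6
3 5 8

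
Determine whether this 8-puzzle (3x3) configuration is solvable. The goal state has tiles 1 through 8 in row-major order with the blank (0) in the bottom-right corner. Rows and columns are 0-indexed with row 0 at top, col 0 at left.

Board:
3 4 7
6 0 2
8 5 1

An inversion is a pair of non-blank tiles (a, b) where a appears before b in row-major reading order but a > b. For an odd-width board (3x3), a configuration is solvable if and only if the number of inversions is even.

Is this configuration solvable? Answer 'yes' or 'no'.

Inversions (pairs i<j in row-major order where tile[i] > tile[j] > 0): 15
15 is odd, so the puzzle is not solvable.

Answer: no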